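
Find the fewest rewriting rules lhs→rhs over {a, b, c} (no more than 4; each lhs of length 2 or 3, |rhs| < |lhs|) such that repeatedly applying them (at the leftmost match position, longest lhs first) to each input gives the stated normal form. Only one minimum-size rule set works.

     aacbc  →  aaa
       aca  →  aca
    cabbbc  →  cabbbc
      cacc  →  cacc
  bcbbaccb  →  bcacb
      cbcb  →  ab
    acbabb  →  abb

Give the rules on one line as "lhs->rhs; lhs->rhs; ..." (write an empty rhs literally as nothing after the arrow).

  | aacbc => aaa
  | aca
  | cabbbc
  | cacc

bba->cb; cba->; cbc->a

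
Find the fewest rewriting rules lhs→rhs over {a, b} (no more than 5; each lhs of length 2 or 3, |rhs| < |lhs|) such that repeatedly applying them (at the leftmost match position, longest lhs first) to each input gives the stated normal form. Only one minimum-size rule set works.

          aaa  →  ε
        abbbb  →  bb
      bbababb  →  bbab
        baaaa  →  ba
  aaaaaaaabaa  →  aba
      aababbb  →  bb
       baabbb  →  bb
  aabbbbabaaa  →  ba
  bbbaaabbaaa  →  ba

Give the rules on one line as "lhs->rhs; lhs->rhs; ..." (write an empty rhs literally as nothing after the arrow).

  | aaa => ε
  | abbbb => bb
  | bbababb => bbab
  | baaaa => abaa => aab => ba

aaa->; aab->ba; abb->; baa->ab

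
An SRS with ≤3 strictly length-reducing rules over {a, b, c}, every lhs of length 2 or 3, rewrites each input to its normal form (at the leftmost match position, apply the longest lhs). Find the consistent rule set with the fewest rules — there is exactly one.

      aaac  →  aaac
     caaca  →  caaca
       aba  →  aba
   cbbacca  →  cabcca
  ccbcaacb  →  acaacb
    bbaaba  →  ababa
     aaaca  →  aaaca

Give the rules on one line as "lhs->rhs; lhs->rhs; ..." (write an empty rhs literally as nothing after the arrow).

  | aaac
  | caaca
  | aba
  | cbbacca => cabcca

bba->ab; ccb->a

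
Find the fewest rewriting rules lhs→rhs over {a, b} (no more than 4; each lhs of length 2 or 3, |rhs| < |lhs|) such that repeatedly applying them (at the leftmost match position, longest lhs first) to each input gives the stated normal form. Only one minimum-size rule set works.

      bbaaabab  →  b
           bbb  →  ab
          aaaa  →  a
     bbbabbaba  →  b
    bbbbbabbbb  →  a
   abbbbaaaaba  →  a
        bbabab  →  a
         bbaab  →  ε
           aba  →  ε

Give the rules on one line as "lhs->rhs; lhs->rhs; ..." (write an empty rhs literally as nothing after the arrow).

  | bbaaabab => aaaabab => baabab => bbbab => abab => b
  | bbb => ab
  | aaaa => baa => bb => a
  | bbbabbaba => ababbaba => bbaba => aaba => bba => aa => b

aa->b; aba->; bab->; bb->a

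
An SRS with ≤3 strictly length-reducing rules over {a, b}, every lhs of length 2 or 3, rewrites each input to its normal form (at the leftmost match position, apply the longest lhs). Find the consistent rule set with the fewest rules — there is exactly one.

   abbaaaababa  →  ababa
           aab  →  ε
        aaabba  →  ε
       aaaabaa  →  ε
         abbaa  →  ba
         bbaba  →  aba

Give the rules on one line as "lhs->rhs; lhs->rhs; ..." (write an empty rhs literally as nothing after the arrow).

aa->b; bb->

  | abbaaaababa => aaaaababa => baaababa => bbababa => ababa
  | aab => bb => ε
  | aaabba => babba => baa => bb => ε
  | aaaabaa => baabaa => bbbaa => baa => bb => ε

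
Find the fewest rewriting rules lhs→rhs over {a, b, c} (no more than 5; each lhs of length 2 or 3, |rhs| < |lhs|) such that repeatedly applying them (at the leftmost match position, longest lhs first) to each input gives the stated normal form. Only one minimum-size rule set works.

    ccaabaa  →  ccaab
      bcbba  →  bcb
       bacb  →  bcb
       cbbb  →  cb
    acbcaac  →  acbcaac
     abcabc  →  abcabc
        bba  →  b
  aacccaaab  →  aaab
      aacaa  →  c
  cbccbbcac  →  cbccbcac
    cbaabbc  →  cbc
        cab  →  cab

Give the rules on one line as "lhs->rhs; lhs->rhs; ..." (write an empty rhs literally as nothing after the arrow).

  | ccaabaa => ccaaba => ccaab
  | bcbba => bcba => bcb
  | bacb => bcb
  | cbbb => cbb => cb

aca->c; ba->b; bb->b; ccc->ab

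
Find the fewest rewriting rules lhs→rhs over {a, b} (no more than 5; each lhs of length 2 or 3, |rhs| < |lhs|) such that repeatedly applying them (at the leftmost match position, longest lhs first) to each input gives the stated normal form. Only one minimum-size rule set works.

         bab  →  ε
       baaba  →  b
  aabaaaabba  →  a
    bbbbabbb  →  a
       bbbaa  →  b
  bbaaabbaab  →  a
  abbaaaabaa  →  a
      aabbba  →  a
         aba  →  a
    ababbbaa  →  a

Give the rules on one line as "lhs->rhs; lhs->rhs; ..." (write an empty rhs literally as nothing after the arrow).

  | bab => ab => ε
  | baaba => aaba => bba => aa => b
  | aabaaaabba => bbaaaabba => aaaaabba => baaabba => aaabba => babba => abba => ba => a
  | bbbbabbb => abbabbb => babbb => abbb => bb => a

aa->b; ab->; ba->a; bb->a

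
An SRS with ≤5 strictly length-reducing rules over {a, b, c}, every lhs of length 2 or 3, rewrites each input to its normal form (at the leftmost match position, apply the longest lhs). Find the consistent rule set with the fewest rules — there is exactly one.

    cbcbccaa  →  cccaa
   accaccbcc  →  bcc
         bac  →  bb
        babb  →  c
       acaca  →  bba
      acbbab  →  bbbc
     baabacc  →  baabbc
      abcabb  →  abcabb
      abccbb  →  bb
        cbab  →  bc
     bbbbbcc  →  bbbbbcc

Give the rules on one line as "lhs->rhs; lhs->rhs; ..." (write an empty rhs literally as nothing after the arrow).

  | cbcbccaa => bcbccaa => cccaa
  | accaccbcc => bcaccbcc => bcbcbcc => ccbcc => cbcc => bcc
  | bac => bb
  | babb => bcb => c

ac->b; bab->bc; bcb->c; cb->b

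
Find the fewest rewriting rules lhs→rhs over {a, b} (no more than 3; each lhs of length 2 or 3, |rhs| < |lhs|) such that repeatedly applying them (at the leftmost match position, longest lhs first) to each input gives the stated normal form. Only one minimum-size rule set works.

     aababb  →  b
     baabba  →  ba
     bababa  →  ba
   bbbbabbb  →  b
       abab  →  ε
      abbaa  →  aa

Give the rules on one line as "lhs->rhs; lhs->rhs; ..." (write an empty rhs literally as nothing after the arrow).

  | aababb => ababb => babb => bbb => b
  | baabba => babba => bbba => ba
  | bababa => bbaba => aba => ba
  | bbbbabbb => bbabbb => abbb => bbb => b

ab->b; bb->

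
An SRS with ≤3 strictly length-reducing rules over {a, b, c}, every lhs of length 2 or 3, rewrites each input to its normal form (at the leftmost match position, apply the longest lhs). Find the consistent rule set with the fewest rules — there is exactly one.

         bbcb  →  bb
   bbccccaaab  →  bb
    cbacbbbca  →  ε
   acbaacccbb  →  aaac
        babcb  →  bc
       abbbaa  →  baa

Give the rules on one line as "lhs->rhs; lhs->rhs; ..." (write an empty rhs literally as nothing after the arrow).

ab->c; ca->; cb->

  | bbcb => bb
  | bbccccaaab => bbcccaab => bbccab => bbcb => bb
  | cbacbbbca => acbbbca => abbca => cbca => ca => ε
  | acbaacccbb => aaacccbb => aaaccb => aaac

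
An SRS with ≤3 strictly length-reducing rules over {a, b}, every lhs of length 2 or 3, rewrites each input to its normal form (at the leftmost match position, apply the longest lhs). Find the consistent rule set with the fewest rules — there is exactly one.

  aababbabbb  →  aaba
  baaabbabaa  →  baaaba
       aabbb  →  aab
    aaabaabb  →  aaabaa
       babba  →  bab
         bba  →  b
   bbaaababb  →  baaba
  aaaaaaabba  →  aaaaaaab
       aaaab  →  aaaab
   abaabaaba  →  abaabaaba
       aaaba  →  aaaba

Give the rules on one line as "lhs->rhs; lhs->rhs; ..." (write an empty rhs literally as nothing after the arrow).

  | aababbabbb => aababbbb => aababb => aaba
  | baaabbabaa => baaabbaa => baaaba
  | aabbb => aab
  | aaabaabb => aaabaa

bb->; bba->b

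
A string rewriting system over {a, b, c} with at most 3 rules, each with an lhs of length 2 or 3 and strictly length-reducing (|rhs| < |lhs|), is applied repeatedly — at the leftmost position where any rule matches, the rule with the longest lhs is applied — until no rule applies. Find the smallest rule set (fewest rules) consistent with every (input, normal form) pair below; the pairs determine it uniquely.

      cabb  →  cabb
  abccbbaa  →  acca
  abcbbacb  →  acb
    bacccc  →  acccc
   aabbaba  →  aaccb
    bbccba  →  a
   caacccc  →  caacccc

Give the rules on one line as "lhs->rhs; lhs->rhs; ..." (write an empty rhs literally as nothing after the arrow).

  | cabb
  | abccbbaa => acbbaa => accba => acca
  | abcbbacb => abbacb => acbcb => acb
  | bacccc => acccc

ba->a; bba->cb; bc->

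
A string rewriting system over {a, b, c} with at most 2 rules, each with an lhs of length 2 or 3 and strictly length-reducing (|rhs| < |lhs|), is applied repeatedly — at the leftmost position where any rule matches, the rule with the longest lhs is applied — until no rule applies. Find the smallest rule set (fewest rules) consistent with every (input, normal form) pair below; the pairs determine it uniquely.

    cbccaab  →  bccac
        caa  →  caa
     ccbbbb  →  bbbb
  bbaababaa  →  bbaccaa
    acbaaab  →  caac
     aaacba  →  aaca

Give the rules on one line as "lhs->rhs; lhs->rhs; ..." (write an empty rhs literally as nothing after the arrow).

  | cbccaab => bccaab => bccac
  | caa
  | ccbbbb => cbbbb => bbbb
  | bbaababaa => bbacabaa => bbaccaa

ab->c; cb->b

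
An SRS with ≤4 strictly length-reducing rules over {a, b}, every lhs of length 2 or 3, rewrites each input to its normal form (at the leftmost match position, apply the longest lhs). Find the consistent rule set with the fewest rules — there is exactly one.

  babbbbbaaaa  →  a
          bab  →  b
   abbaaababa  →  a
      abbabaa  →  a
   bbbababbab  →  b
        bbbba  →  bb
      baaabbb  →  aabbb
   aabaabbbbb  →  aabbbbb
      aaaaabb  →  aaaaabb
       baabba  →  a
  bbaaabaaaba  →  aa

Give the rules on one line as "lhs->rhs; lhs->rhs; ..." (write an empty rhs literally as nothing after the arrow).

  | babbbbbaaaa => bbbbbaaaa => bbbaaa => baa => a
  | bab => b
  | abbaaababa => aaababa => aaba => a
  | abbabaa => abaa => a

aba->; ba->; bba->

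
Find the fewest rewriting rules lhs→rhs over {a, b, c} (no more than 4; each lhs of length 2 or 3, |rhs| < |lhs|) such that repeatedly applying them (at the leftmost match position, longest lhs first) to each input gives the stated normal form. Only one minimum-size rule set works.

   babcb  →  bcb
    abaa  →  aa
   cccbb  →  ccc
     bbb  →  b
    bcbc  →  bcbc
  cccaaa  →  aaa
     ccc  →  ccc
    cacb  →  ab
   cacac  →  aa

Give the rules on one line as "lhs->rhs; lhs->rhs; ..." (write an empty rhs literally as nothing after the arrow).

ac->a; ba->; bb->; ca->a

  | babcb => bcb
  | abaa => aa
  | cccbb => ccc
  | bbb => b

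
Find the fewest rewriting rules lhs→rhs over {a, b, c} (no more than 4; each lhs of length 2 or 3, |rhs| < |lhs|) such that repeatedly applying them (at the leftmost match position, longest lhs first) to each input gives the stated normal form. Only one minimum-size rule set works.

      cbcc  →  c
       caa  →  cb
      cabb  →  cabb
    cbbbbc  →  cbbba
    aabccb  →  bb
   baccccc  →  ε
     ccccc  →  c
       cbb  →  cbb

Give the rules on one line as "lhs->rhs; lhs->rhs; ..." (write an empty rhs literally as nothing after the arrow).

aa->b; ac->; bc->a; cc->

  | cbcc => cac => c
  | caa => cb
  | cabb
  | cbbbbc => cbbba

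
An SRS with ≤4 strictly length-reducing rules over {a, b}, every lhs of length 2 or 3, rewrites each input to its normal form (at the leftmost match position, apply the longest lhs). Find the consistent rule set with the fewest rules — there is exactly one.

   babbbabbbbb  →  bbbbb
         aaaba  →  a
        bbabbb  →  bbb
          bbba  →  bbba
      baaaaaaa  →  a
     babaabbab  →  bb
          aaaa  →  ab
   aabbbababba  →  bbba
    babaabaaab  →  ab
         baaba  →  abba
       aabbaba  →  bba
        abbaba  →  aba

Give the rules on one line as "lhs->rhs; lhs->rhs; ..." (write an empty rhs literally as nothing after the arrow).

  | babbbabbbbb => bbabbbbb => bbbbb
  | aaaba => baba => a
  | bbabbb => bbb
  | bbba

aa->b; baa->ab; bab->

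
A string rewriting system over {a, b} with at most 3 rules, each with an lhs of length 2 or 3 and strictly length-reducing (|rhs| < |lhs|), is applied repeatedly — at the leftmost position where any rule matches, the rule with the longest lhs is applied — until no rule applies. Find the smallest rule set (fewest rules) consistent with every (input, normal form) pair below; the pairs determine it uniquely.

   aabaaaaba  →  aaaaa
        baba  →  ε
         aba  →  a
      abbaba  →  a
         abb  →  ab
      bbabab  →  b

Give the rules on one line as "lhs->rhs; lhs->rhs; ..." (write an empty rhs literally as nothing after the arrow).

  | aabaaaaba => aaaaaba => aaaaa
  | baba => ba => ε
  | aba => a
  | abbaba => ababa => aba => a

ba->; bb->b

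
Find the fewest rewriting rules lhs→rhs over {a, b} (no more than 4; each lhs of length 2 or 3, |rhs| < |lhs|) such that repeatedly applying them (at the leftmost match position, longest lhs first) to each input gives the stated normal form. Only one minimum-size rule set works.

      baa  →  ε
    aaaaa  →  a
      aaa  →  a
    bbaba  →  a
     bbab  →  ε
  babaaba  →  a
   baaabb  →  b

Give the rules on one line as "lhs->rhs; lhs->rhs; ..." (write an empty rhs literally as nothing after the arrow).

aa->; ab->; ba->a

  | baa => aa => ε
  | aaaaa => aaa => a
  | aaa => a
  | bbaba => baba => aba => a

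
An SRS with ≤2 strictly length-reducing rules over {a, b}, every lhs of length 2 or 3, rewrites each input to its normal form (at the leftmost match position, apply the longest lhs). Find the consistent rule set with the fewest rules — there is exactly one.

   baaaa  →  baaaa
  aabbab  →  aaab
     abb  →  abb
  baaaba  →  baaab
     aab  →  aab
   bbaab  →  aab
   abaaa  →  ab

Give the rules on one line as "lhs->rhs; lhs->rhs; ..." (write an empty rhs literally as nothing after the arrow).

aba->ab; bba->a

  | baaaa
  | aabbab => aaab
  | abb
  | baaaba => baaab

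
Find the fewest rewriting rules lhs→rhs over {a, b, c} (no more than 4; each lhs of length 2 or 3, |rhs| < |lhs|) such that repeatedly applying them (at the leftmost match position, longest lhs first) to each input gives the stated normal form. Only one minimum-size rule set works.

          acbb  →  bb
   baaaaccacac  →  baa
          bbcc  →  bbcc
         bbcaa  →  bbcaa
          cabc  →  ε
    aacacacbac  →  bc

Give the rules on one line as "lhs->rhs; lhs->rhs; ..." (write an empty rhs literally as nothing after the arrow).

  | acbb => bb
  | baaaaccacac => baaacacac => baaacac => baaac => baa
  | bbcc
  | bbcaa

aba->b; ac->; cab->a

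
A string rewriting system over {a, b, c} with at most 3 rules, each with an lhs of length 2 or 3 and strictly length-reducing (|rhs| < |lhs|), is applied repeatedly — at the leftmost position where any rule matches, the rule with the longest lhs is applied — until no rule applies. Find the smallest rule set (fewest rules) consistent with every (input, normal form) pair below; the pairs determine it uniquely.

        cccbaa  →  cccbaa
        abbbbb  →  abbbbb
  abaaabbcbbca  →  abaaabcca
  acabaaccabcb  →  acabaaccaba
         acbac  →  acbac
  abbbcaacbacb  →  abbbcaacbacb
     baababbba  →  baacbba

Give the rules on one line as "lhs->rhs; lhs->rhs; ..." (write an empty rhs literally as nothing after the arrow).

  | cccbaa
  | abbbbb
  | abaaabbcbbca => abaaabbabca => abaaabcca
  | acabaaccabcb => acabaaccaba

bab->c; bcb->ba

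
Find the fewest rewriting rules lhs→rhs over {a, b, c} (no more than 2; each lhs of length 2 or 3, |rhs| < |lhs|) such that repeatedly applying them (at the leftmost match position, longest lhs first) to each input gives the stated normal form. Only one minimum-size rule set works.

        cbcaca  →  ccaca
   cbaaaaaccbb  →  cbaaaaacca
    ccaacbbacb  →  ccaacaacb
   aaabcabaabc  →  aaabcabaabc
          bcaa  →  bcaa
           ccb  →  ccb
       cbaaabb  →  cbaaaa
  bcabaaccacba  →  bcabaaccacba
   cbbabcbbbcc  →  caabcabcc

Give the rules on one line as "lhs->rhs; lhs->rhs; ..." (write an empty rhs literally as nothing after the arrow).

bb->a; cbc->cc

  | cbcaca => ccaca
  | cbaaaaaccbb => cbaaaaacca
  | ccaacbbacb => ccaacaacb
  | aaabcabaabc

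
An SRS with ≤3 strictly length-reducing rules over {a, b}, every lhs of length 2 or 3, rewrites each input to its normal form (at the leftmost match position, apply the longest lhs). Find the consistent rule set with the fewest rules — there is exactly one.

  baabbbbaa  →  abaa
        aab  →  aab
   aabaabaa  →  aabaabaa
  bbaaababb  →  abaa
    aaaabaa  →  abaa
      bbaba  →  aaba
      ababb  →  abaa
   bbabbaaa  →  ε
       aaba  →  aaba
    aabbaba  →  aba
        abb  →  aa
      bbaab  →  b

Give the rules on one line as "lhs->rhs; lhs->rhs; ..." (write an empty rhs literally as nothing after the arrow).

  | baabbbbaa => baaabbaa => bbbaa => abaa
  | aab
  | aabaabaa
  | bbaaababb => aaaababb => ababb => abaa

aaa->; bb->a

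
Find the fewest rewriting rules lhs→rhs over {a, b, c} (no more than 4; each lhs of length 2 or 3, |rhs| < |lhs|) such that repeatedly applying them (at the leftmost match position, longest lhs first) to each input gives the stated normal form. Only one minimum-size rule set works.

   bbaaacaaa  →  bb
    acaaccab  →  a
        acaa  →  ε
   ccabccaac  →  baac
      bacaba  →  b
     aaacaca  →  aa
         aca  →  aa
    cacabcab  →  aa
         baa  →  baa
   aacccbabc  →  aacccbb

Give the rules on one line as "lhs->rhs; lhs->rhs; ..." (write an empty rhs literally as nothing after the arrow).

aaa->; ab->a; abc->b; ca->a

  | bbaaacaaa => bbcaaa => bbaaa => bb
  | acaaccab => aaaccab => ccab => cab => ab => a
  | acaa => aaa => ε
  | ccabccaac => cabccaac => abccaac => bcaac => baac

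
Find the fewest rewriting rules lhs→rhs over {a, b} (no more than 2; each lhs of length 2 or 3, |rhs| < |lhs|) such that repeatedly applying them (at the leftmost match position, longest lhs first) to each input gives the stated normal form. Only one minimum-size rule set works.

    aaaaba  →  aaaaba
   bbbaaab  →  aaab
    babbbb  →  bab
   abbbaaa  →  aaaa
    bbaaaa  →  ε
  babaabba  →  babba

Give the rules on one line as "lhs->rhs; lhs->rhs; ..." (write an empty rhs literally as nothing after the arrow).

baa->; bbb->

  | aaaaba
  | bbbaaab => aaab
  | babbbb => bab
  | abbbaaa => aaaa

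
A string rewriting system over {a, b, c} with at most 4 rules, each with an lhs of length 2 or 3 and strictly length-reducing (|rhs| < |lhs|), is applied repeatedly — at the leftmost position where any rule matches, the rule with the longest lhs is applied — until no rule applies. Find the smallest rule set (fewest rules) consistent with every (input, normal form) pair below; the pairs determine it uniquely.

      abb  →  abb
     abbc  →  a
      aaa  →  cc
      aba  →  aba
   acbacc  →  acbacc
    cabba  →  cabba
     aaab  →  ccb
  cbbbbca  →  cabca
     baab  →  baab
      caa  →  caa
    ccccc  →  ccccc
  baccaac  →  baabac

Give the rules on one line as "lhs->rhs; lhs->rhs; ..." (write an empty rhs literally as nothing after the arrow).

aaa->cc; bbb->a; bbc->; cca->ab

  | abb
  | abbc => a
  | aaa => cc
  | aba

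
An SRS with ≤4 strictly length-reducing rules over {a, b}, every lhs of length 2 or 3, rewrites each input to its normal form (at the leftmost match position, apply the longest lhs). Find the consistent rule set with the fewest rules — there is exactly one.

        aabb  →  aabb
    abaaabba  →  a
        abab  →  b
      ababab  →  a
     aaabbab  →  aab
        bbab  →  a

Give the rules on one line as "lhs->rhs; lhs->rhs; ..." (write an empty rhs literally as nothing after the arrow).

  | aabb
  | abaaabba => aabba => aaba => a
  | abab => b
  | ababab => bab => a

aba->; bab->a; bba->ba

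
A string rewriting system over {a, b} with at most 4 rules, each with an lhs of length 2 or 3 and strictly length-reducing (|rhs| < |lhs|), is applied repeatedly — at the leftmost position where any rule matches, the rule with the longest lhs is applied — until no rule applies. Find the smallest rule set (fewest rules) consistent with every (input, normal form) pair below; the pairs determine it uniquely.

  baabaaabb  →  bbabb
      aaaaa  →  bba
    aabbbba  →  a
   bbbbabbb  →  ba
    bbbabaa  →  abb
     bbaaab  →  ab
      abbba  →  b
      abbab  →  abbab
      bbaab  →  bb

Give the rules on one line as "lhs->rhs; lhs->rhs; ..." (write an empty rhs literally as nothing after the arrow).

aa->b; aab->; bbb->

  | baabaaabb => baaabb => bbabb
  | aaaaa => baaa => bba
  | aabbbba => bbba => a
  | bbbbabbb => babbb => ba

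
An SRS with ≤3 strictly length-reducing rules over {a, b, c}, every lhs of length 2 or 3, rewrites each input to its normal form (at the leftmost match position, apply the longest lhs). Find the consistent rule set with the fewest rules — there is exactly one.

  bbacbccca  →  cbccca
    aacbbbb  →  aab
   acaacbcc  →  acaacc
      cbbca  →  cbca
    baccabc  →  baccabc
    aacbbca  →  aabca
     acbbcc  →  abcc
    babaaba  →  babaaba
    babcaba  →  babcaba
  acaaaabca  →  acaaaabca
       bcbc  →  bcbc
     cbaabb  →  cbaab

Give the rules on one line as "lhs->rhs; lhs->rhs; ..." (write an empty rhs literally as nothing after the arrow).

acb->a; bb->b; bba->

  | bbacbccca => cbccca
  | aacbbbb => aabbb => aabb => aab
  | acaacbcc => acaacc
  | cbbca => cbca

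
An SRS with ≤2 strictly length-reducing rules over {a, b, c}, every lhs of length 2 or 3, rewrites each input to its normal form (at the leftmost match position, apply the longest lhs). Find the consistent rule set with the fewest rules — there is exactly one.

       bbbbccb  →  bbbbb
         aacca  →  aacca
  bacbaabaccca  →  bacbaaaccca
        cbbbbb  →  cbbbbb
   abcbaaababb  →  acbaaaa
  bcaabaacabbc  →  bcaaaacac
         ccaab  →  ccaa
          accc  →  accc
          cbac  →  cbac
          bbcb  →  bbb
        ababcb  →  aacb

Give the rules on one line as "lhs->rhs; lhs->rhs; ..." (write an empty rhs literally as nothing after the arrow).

ab->a; bbc->bb

  | bbbbccb => bbbbcb => bbbbb
  | aacca
  | bacbaabaccca => bacbaaaccca
  | cbbbbb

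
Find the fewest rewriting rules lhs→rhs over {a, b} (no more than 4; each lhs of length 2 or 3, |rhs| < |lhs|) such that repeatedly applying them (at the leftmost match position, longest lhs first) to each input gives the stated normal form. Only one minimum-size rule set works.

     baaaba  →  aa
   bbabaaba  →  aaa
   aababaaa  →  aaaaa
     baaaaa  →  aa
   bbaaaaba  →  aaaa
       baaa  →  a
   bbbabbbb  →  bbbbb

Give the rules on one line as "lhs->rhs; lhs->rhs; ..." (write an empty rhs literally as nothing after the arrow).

ba->; baa->ab; bab->bb; bba->a

  | baaaba => ababa => abba => aa
  | bbabaaba => abaaba => aabba => aaa
  | aababaaa => aabbaaa => aaaaa
  | baaaaa => abaaa => aaba => aa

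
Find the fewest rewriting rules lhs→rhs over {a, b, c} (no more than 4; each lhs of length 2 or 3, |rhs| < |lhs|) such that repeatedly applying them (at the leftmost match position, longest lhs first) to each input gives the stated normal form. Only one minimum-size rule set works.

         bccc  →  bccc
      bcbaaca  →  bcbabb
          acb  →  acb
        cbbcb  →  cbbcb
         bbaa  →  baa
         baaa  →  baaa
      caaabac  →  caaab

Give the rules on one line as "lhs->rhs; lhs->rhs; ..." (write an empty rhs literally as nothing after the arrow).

aca->bb; bac->b; bba->ba

  | bccc
  | bcbaaca => bcbabb
  | acb
  | cbbcb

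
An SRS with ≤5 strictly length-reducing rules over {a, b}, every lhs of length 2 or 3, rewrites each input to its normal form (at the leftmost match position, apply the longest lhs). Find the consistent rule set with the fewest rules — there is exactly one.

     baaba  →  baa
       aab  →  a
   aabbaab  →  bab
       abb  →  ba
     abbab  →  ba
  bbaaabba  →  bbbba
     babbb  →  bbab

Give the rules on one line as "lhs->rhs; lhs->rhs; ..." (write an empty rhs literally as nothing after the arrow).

aaa->; aab->a; aba->b; abb->ba

  | baaba => baa
  | aab => a
  | aabbaab => abaab => bab
  | abb => ba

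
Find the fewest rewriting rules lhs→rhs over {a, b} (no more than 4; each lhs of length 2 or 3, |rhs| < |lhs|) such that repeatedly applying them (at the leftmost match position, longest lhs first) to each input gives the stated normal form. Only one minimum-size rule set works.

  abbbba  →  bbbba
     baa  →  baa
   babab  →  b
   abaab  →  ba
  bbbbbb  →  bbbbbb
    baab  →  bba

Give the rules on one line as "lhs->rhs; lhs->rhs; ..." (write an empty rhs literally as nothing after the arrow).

aab->ba; ab->; abb->bb

  | abbbba => bbbba
  | baa
  | babab => bab => b
  | abaab => aab => ba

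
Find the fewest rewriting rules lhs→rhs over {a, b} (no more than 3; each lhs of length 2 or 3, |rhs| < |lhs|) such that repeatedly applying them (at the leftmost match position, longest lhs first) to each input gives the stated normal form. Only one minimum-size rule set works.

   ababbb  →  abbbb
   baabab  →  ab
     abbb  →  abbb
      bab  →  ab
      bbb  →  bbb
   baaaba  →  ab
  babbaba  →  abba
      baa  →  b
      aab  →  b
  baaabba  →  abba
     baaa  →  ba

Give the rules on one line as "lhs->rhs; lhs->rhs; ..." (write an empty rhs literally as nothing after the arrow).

  | ababbb => abbbb
  | baabab => bbab => bab => ab
  | abbb
  | bab => ab

aa->; aba->ab; bab->ab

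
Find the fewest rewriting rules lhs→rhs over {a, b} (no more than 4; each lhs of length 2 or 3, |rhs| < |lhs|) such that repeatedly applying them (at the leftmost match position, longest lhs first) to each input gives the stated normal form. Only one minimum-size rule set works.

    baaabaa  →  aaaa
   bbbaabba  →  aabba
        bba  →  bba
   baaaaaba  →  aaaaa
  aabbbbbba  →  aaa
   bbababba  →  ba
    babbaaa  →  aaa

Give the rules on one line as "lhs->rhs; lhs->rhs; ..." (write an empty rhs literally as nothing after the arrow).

aba->a; baa->aa; bab->; bbb->

  | baaabaa => aaabaa => aaaa
  | bbbaabba => aabba
  | bba
  | baaaaaba => aaaaaba => aaaaa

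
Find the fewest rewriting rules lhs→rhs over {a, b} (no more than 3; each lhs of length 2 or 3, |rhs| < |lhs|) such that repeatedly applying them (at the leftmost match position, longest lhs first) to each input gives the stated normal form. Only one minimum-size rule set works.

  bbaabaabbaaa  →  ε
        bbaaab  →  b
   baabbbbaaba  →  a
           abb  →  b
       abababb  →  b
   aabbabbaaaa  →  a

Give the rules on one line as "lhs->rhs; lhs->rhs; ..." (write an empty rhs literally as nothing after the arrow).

aa->; ab->; bb->a

  | bbaabaabbaaa => aaabaabbaaa => abaabbaaa => aabbaaa => bbaaa => aaaa => aa => ε
  | bbaaab => aaaab => aab => b
  | baabbbbaaba => bbbbbaaba => abbbaaba => bbaaba => aaaba => aba => a
  | abb => b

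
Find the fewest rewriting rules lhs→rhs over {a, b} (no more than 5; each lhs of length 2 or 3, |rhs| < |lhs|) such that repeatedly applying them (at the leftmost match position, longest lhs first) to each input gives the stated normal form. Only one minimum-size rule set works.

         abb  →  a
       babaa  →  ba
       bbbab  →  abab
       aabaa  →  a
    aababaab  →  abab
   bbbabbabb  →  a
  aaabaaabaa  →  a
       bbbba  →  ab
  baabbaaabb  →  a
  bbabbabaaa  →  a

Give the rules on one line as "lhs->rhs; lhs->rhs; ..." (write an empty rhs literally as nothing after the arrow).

aa->a; aaa->ab; baa->; bb->a

  | abb => aa => a
  | babaa => ba
  | bbbab => abab
  | aabaa => abaa => a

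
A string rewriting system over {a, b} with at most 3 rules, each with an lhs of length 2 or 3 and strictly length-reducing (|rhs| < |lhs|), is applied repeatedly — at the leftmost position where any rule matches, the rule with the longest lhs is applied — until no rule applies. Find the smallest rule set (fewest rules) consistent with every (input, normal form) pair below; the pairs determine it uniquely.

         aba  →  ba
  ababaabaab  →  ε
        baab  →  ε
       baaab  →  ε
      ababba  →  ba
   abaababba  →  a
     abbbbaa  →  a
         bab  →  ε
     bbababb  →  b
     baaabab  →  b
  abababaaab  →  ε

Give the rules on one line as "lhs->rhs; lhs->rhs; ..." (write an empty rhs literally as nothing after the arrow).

aa->a; ab->b; bb->

  | aba => ba
  | ababaabaab => babaabaab => bbaabaab => aabaab => abaab => baab => bab => bb => ε
  | baab => bab => bb => ε
  | baaab => baab => bab => bb => ε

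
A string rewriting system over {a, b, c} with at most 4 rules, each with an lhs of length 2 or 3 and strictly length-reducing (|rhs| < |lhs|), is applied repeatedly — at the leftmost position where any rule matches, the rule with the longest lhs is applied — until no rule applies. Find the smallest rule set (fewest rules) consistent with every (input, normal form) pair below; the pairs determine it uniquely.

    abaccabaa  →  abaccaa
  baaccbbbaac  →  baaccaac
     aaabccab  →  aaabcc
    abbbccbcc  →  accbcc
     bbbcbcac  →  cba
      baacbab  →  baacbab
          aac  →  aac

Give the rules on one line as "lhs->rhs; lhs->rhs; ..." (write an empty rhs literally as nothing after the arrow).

bbb->; cab->c; cac->a

  | abaccabaa => abaccaa
  | baaccbbbaac => baaccaac
  | aaabccab => aaabcc
  | abbbccbcc => accbcc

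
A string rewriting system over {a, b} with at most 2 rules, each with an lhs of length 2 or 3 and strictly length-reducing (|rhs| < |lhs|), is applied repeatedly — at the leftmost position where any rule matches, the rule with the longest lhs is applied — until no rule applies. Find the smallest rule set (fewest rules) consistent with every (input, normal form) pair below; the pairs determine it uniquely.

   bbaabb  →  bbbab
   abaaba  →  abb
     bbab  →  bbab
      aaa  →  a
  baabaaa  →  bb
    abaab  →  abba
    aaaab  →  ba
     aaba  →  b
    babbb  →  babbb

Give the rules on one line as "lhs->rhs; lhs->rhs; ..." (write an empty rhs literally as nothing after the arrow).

  | bbaabb => bbbab
  | abaaba => abbaa => abb
  | bbab
  | aaa => a

aa->; aab->ba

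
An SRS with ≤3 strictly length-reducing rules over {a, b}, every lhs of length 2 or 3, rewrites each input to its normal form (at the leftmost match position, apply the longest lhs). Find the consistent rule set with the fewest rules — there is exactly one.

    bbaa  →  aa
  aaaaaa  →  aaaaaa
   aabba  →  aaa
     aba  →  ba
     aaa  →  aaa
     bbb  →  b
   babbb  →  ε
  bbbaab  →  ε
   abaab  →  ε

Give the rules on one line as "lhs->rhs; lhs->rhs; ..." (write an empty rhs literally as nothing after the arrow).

ab->b; abb->a; bb->

  | bbaa => aa
  | aaaaaa
  | aabba => aaa
  | aba => ba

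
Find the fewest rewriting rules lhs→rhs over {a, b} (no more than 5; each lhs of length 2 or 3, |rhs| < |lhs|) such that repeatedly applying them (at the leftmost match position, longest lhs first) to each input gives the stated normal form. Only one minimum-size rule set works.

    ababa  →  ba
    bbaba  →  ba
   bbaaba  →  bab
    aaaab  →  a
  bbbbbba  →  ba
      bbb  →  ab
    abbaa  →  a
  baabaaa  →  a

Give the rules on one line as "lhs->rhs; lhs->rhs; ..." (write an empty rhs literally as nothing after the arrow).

  | ababa => abba => aaa => ba
  | bbaba => aaba => aaa => ba
  | bbaaba => aaaba => baba => bab
  | aaaab => baab => baa => bb => a

aa->b; aab->aa; aba->ab; bb->a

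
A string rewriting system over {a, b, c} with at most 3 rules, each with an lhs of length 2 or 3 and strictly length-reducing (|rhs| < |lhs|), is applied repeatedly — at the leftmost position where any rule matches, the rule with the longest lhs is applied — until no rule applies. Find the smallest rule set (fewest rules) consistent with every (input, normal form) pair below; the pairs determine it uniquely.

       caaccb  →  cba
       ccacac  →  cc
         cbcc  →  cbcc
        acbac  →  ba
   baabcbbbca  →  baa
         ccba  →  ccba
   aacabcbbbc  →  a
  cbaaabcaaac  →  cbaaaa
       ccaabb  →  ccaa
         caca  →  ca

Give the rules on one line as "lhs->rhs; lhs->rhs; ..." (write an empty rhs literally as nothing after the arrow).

ab->a; ac->; acb->ba

  | caaccb => cacb => cba
  | ccacac => ccac => cc
  | cbcc
  | acbac => baac => ba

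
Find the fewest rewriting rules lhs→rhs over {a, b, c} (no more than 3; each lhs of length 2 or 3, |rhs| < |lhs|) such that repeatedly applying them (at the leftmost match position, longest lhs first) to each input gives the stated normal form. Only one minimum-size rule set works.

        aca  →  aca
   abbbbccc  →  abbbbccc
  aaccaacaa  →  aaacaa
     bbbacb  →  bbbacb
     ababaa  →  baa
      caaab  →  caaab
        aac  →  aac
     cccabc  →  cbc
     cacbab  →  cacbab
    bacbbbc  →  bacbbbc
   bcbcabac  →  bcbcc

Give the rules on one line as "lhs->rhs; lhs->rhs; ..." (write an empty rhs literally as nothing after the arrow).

  | aca
  | abbbbccc
  | aaccaacaa => aaacaa
  | bbbacb

aba->; cca->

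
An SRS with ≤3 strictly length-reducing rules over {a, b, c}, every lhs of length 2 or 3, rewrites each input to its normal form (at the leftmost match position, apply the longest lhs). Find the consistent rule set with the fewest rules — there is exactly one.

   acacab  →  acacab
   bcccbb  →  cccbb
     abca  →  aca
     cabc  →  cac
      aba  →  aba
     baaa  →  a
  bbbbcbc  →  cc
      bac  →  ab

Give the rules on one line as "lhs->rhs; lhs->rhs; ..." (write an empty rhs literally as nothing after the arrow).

  | acacab
  | bcccbb => cccbb
  | abca => aca
  | cabc => cac

baa->; bac->ab; bc->c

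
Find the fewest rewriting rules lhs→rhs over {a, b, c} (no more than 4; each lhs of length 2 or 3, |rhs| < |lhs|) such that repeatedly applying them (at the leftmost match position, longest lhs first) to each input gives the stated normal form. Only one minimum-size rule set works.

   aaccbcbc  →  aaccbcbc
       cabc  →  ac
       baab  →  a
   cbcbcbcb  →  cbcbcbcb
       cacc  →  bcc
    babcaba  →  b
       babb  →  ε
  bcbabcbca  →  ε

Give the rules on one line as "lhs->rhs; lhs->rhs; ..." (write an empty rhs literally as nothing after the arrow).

ab->; ba->b; bb->a; ca->b

  | aaccbcbc
  | cabc => bbc => ac
  | baab => bab => bb => a
  | cbcbcbcb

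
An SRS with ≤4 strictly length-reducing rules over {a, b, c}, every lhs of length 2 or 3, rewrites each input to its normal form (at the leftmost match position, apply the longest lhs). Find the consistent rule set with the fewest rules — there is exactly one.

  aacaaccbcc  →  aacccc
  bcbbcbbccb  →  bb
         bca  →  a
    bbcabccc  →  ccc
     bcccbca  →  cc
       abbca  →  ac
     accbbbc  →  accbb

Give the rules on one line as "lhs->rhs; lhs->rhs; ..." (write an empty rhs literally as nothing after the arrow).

  | aacaaccbcc => aacaccbcc => aacccbcc => aacccc
  | bcbbcbbccb => bbcbbccb => bbbccb => bbcb => bb
  | bca => a
  | bbcabccc => babccc => cbccc => ccc

ba->c; bc->; ca->c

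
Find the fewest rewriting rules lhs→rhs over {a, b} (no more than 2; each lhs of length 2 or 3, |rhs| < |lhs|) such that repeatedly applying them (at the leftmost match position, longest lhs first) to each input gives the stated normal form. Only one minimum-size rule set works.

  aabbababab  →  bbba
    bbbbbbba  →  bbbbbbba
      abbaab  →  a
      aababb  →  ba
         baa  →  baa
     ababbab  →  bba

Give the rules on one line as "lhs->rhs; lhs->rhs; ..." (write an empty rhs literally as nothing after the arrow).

  | aabbababab => bbababab => bbaabab => bbbab => bbba
  | bbbbbbba
  | abbaab => abaab => aaab => ab => a
  | aababb => babb => bab => ba

aab->b; ab->a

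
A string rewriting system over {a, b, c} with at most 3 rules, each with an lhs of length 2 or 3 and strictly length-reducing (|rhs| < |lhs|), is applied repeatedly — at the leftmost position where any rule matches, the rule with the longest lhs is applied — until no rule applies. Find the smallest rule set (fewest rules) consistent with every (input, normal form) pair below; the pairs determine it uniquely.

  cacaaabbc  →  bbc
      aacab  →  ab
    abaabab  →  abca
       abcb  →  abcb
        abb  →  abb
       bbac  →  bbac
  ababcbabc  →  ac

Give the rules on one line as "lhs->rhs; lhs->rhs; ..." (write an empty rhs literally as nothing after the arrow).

aa->c; bab->a; cc->

  | cacaaabbc => caccabbc => caabbc => ccbbc => bbc
  | aacab => ccab => ab
  | abaabab => abcbab => abca
  | abcb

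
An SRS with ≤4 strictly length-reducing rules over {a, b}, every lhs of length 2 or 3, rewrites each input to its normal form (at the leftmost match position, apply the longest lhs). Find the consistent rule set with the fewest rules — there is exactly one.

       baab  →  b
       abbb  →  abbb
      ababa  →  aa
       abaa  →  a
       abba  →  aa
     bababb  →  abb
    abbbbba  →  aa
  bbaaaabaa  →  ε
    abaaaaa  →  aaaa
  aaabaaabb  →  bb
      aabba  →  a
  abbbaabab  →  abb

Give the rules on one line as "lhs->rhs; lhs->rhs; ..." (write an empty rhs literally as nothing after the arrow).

aab->b; ba->a; baa->; bab->

  | baab => b
  | abbb
  | ababa => aa
  | abaa => a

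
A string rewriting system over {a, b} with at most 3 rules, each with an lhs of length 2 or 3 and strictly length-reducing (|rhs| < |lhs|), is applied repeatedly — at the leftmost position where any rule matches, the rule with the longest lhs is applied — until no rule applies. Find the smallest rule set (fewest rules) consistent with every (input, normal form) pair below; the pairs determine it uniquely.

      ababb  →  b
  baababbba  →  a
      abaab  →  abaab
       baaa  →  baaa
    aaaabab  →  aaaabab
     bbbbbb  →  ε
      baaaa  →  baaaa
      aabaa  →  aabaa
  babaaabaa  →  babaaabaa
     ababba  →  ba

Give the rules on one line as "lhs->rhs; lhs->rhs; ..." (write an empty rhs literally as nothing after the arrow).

abb->b; bb->

  | ababb => abb => b
  | baababbba => baabbba => babba => bba => a
  | abaab
  | baaa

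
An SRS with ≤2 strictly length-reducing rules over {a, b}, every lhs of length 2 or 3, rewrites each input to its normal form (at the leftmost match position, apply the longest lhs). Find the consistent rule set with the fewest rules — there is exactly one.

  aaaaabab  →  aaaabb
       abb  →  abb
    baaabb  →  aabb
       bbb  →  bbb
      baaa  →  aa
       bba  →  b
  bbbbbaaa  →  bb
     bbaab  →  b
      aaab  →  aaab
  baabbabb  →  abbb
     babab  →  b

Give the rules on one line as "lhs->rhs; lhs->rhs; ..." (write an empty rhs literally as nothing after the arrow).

  | aaaaabab => aaaabb
  | abb
  | baaabb => aabb
  | bbb

aba->b; ba->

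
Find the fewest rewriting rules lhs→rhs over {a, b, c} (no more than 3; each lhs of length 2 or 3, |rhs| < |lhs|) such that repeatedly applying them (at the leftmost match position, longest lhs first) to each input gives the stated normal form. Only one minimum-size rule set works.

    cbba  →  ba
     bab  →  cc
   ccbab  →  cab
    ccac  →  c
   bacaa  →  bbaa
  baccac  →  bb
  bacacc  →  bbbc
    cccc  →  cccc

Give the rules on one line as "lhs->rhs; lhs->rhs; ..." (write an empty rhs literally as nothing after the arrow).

  | cbba => ba
  | bab => cc
  | ccbab => cab
  | ccac => ccb => c

ac->b; bab->cc; cb->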